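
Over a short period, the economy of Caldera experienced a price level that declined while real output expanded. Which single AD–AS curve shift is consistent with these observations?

P fell and Y rose. An AD shift moves P and Y in the same direction; an SRAS shift moves them in opposite directions.
Here P and Y moved in opposite directions, so the SRAS curve shifted.
Since Y rose, SRAS shifted right.

SRAS shifted right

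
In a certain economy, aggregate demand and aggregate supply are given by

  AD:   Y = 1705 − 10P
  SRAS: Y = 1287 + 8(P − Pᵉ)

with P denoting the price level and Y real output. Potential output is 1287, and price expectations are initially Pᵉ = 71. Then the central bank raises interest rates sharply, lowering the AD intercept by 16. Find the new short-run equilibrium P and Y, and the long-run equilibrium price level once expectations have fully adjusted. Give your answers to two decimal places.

Short run: P = 53.89, Y = 1150.11. Long run: P = 40.20.

AD shifts left: new AD is Y = 1689 − 10P. With Pᵉ = 71, SRAS is Y = 719 + 8P.
Short run: 1689 − 10P = 719 + 8P gives 970 = 18P, so P = 53.89 and Y = 1689 − 10P = 1150.11.
Y = 1150.11 is below potential 1287; expectations adjust and SRAS shifts right until Y = 1287.
Long run: on the new AD curve, 1287 = 1689 − 10P gives P = 40.20.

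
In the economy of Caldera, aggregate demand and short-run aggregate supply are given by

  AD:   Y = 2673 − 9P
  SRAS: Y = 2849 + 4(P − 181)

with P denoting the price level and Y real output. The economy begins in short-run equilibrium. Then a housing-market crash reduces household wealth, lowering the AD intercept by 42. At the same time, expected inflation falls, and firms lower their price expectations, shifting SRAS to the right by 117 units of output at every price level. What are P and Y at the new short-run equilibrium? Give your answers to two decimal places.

P = 29.92, Y = 2361.69

After both shocks: AD is Y = 2631 − 9P and SRAS is Y = 2242 + 4P.
Setting them equal: 389 = 13P, so P = 29.92.
Substituting into AD, Y = 2361.69.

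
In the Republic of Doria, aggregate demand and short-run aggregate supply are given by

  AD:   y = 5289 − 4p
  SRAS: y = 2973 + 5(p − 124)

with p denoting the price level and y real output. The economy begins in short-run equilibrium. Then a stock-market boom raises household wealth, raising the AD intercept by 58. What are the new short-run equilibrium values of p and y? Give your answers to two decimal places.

p = 332.67, y = 4016.33

This is a positive demand shock: AD shifts right.
New AD: y = 5347 − 4p.
SRAS can be written y = 2353 + 5p.
Set AD = SRAS: 5347 − 4p = 2353 + 5p, so 2994 = 9p and p = 332.67.
Substituting into AD, y = 4016.33.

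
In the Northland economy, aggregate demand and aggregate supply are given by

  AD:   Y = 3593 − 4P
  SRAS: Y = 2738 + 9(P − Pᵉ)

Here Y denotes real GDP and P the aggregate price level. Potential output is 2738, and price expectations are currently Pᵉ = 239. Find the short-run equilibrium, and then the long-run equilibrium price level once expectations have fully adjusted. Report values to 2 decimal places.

Short run: with Pᵉ = 239, SRAS is Y = 587 + 9P. Setting AD = SRAS gives 3006 = 13P, so P = 231.23 and Y = 3593 − 4P = 2668.08.
Output 2668.08 is below potential 2738, so over time expected prices fall and SRAS shifts right until Y returns to 2738.
Long run: Y = 2738 on the AD curve gives 2738 = 3593 − 4P, so P = 213.75.

Short run: P = 231.23, Y = 2668.08. Long run: P = 213.75.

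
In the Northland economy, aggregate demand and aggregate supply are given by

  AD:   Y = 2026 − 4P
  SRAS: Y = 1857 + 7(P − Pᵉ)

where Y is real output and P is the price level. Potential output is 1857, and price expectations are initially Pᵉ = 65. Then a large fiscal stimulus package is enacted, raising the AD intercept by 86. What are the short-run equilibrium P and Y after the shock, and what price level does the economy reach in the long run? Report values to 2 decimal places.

Short run: P = 64.55, Y = 1853.82. Long run: P = 63.75.

AD shifts right: new AD is Y = 2112 − 4P. With Pᵉ = 65, SRAS is Y = 1402 + 7P.
Short run: 2112 − 4P = 1402 + 7P gives 710 = 11P, so P = 64.55 and Y = 2112 − 4P = 1853.82.
Y = 1853.82 is below potential 1857; expectations adjust and SRAS shifts right until Y = 1857.
Long run: on the new AD curve, 1857 = 2112 − 4P gives P = 63.75.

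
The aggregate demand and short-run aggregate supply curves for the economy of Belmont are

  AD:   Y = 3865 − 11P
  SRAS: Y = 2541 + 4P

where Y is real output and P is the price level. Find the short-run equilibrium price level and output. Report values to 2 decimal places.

P = 88.27, Y = 2894.07

Set AD = SRAS: 3865 − 11P = 2541 + 4P, so 1324 = 15P and P = 88.27.
Substituting into AD, Y = 3865 − 11P = 2894.07.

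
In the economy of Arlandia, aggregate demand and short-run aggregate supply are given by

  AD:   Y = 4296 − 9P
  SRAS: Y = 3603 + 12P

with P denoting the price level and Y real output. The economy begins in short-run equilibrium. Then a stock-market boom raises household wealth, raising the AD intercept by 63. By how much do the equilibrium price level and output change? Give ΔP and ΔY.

This is a positive demand shock: AD shifts right.
New AD: Y = 4359 − 9P.
Set AD = SRAS: 4359 − 9P = 3603 + 12P, so 756 = 21P and P = 36.
Y = 4359 − 9·36 = 4035.
Initially P = 33, Y = 3999, so ΔP = +3 and ΔY = +36.

ΔP = +3, ΔY = +36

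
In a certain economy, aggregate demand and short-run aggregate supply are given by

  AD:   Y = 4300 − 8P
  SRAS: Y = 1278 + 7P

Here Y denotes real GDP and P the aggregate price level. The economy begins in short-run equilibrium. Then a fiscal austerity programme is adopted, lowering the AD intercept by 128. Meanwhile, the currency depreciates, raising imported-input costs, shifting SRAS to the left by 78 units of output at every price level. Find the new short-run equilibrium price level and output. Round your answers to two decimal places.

After both shocks: AD is Y = 4172 − 8P and SRAS is Y = 1200 + 7P.
Setting them equal: 2972 = 15P, so P = 198.13.
Substituting into AD, Y = 2586.93.

P = 198.13, Y = 2586.93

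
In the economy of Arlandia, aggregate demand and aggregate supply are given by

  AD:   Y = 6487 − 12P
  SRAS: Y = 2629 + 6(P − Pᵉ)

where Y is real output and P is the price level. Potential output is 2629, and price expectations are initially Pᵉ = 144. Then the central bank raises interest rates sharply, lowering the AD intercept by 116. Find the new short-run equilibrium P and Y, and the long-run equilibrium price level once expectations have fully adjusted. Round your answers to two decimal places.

AD shifts left: new AD is Y = 6371 − 12P. With Pᵉ = 144, SRAS is Y = 1765 + 6P.
Short run: 6371 − 12P = 1765 + 6P gives 4606 = 18P, so P = 255.89 and Y = 6371 − 12P = 3300.33.
Y = 3300.33 is above potential 2629; expectations adjust and SRAS shifts left until Y = 2629.
Long run: on the new AD curve, 2629 = 6371 − 12P gives P = 311.83.

Short run: P = 255.89, Y = 3300.33. Long run: P = 311.83.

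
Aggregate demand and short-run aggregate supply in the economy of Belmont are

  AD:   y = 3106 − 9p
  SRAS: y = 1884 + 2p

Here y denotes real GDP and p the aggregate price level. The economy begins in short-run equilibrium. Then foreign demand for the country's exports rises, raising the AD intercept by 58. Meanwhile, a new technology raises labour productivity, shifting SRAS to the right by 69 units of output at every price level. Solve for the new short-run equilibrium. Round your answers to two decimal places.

p = 110.09, y = 2173.18

After both shocks: AD is y = 3164 − 9p and SRAS is y = 1953 + 2p.
Setting them equal: 1211 = 11p, so p = 110.09.
Substituting into AD, y = 2173.18.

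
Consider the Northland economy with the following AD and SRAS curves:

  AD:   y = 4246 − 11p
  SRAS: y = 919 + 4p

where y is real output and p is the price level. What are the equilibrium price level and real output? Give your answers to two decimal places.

p = 221.80, y = 1806.20

Set AD = SRAS: 4246 − 11p = 919 + 4p, so 3327 = 15p and p = 221.80.
Substituting into AD, y = 4246 − 11p = 1806.20.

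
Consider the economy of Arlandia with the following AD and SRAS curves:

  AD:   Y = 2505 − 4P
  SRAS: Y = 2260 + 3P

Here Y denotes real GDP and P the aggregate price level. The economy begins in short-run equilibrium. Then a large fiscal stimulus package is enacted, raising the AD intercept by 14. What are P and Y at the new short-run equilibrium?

This is a positive demand shock: AD shifts right.
New AD: Y = 2519 − 4P.
Set AD = SRAS: 2519 − 4P = 2260 + 3P, so 259 = 7P and P = 37.
Y = 2519 − 4·37 = 2371.

P = 37, Y = 2371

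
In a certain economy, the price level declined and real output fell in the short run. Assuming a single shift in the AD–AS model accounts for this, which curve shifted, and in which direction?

P fell and Y fell. An AD shift moves P and Y in the same direction; an SRAS shift moves them in opposite directions.
Here P and Y moved in the same direction, so the AD curve shifted.
Since Y fell, AD shifted left.

AD shifted left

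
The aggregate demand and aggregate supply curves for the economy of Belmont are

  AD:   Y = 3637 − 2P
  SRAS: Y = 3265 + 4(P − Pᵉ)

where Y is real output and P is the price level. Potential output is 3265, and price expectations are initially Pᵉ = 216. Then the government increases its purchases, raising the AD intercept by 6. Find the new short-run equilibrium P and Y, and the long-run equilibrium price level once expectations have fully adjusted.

Short run: P = 207, Y = 3229. Long run: P = 189.

AD shifts right: new AD is Y = 3643 − 2P. With Pᵉ = 216, SRAS is Y = 2401 + 4P.
Short run: 3643 − 2P = 2401 + 4P gives 1242 = 6P, so P = 207 and Y = 3643 − 2·207 = 3229.
Y = 3229 is below potential 3265; expectations adjust and SRAS shifts right until Y = 3265.
Long run: on the new AD curve, 3265 = 3643 − 2P gives P = 189.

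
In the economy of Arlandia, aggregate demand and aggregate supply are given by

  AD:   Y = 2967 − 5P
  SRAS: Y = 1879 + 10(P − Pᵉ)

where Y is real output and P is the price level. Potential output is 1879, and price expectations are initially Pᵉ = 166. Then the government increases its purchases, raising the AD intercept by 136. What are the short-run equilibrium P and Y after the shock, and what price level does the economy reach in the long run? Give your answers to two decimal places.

AD shifts right: new AD is Y = 3103 − 5P. With Pᵉ = 166, SRAS is Y = 219 + 10P.
Short run: 3103 − 5P = 219 + 10P gives 2884 = 15P, so P = 192.27 and Y = 3103 − 5P = 2141.67.
Y = 2141.67 is above potential 1879; expectations adjust and SRAS shifts left until Y = 1879.
Long run: on the new AD curve, 1879 = 3103 − 5P gives P = 244.80.

Short run: P = 192.27, Y = 2141.67. Long run: P = 244.80.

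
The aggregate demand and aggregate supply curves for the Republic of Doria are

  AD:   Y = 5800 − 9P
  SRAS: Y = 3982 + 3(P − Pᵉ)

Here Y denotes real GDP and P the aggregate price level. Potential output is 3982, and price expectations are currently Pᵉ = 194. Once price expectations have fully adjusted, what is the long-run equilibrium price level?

Long-run P = 202

Short run: with Pᵉ = 194, SRAS is Y = 3400 + 3P. Setting AD = SRAS gives 2400 = 12P, so P = 200 and Y = 5800 − 9·200 = 4000.
Output 4000 is above potential 3982, so over time expected prices rise and SRAS shifts left until Y returns to 3982.
Long run: Y = 3982 on the AD curve gives 3982 = 5800 − 9P, so P = 202.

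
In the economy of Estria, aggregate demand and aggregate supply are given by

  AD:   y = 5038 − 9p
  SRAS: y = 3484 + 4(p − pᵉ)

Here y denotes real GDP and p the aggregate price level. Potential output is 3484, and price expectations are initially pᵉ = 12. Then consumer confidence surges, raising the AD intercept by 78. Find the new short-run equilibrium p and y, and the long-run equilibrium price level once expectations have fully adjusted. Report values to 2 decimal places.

AD shifts right: new AD is y = 5116 − 9p. With pᵉ = 12, SRAS is y = 3436 + 4p.
Short run: 5116 − 9p = 3436 + 4p gives 1680 = 13p, so p = 129.23 and y = 5116 − 9p = 3952.92.
y = 3952.92 is above potential 3484; expectations adjust and SRAS shifts left until y = 3484.
Long run: on the new AD curve, 3484 = 5116 − 9p gives p = 181.33.

Short run: p = 129.23, y = 3952.92. Long run: p = 181.33.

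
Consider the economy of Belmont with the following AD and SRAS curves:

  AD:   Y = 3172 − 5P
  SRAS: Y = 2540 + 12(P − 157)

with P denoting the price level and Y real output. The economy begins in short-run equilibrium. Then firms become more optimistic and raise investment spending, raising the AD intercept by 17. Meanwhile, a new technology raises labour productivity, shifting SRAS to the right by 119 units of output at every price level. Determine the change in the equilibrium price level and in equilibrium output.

ΔP = -6, ΔY = +47

After both shocks: AD is Y = 3189 − 5P and SRAS is Y = 775 + 12P.
Setting them equal: 2414 = 17P, so P = 142.
Y = 3189 − 5·142 = 2479.
Initially P = 148, Y = 2432, so ΔP = -6 and ΔY = +47.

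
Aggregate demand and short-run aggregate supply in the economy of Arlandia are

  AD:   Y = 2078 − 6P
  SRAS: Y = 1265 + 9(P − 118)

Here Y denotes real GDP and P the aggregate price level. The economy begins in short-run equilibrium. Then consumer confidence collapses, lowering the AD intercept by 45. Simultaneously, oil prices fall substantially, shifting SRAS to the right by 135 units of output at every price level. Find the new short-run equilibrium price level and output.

P = 113, Y = 1355

After both shocks: AD is Y = 2033 − 6P and SRAS is Y = 338 + 9P.
Setting them equal: 1695 = 15P, so P = 113.
Y = 2033 − 6·113 = 1355.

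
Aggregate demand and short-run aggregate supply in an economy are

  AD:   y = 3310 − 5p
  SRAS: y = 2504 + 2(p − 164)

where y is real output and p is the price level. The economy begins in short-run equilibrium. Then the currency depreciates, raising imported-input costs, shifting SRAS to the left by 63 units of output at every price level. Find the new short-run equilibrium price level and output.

p = 171, y = 2455

This is a negative supply shock: SRAS shifts left.
New SRAS: y = 2113 + 2p.
Set AD = SRAS: 3310 − 5p = 2113 + 2p, so 1197 = 7p and p = 171.
y = 3310 − 5·171 = 2455.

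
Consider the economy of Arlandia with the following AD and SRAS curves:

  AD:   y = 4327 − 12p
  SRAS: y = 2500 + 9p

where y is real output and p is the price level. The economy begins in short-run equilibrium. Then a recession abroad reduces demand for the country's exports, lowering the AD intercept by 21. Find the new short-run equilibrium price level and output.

p = 86, y = 3274

This is a negative demand shock: AD shifts left.
New AD: y = 4306 − 12p.
Set AD = SRAS: 4306 − 12p = 2500 + 9p, so 1806 = 21p and p = 86.
y = 4306 − 12·86 = 3274.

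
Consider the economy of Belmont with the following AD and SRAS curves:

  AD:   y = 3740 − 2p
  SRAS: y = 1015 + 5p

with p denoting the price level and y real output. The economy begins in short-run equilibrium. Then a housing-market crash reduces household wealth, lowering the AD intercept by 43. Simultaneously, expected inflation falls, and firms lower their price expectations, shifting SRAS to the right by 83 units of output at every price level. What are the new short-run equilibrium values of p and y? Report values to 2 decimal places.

p = 371.29, y = 2954.43

After both shocks: AD is y = 3697 − 2p and SRAS is y = 1098 + 5p.
Setting them equal: 2599 = 7p, so p = 371.29.
Substituting into AD, y = 2954.43.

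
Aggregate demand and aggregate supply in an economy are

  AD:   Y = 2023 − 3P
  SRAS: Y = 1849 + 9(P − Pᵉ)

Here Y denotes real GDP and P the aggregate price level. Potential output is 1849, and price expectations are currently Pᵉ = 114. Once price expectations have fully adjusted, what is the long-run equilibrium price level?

Long-run P = 58

Short run: with Pᵉ = 114, SRAS is Y = 823 + 9P. Setting AD = SRAS gives 1200 = 12P, so P = 100 and Y = 2023 − 3·100 = 1723.
Output 1723 is below potential 1849, so over time expected prices fall and SRAS shifts right until Y returns to 1849.
Long run: Y = 1849 on the AD curve gives 1849 = 2023 − 3P, so P = 58.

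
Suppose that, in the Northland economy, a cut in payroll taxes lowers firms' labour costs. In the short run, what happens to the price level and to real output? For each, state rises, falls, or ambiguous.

This is a favourable supply shock: SRAS shifts right.
Moving along the downward-sloping AD curve, P falls and Y rises.

Price level: falls; output: rises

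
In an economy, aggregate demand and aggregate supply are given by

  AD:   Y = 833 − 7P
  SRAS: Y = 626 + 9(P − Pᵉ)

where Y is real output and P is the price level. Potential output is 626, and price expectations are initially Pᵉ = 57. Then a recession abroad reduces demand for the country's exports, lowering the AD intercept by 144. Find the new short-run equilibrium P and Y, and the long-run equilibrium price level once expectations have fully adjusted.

AD shifts left: new AD is Y = 689 − 7P. With Pᵉ = 57, SRAS is Y = 113 + 9P.
Short run: 689 − 7P = 113 + 9P gives 576 = 16P, so P = 36 and Y = 689 − 7·36 = 437.
Y = 437 is below potential 626; expectations adjust and SRAS shifts right until Y = 626.
Long run: on the new AD curve, 626 = 689 − 7P gives P = 9.

Short run: P = 36, Y = 437. Long run: P = 9.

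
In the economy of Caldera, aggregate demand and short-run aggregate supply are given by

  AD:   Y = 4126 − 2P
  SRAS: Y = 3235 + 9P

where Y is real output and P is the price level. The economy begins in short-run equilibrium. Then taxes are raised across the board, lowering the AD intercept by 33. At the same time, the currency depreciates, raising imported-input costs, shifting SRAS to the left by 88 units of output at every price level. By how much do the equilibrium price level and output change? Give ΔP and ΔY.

After both shocks: AD is Y = 4093 − 2P and SRAS is Y = 3147 + 9P.
Setting them equal: 946 = 11P, so P = 86.
Y = 4093 − 2·86 = 3921.
Initially P = 81, Y = 3964, so ΔP = +5 and ΔY = -43.

ΔP = +5, ΔY = -43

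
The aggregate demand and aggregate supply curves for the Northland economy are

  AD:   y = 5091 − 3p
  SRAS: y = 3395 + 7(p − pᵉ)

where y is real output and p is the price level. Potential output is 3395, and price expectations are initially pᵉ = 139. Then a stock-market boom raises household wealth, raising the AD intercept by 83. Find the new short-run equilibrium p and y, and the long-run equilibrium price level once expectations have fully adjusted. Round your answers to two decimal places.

Short run: p = 275.20, y = 4348.40. Long run: p = 593.00.

AD shifts right: new AD is y = 5174 − 3p. With pᵉ = 139, SRAS is y = 2422 + 7p.
Short run: 5174 − 3p = 2422 + 7p gives 2752 = 10p, so p = 275.20 and y = 5174 − 3p = 4348.40.
y = 4348.40 is above potential 3395; expectations adjust and SRAS shifts left until y = 3395.
Long run: on the new AD curve, 3395 = 5174 − 3p gives p = 593.00.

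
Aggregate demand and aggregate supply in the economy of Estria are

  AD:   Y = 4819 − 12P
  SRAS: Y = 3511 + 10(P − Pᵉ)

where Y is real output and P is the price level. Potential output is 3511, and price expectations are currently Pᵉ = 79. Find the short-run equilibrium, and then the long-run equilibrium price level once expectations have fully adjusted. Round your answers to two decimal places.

Short run: with Pᵉ = 79, SRAS is Y = 2721 + 10P. Setting AD = SRAS gives 2098 = 22P, so P = 95.36 and Y = 4819 − 12P = 3674.64.
Output 3674.64 is above potential 3511, so over time expected prices rise and SRAS shifts left until Y returns to 3511.
Long run: Y = 3511 on the AD curve gives 3511 = 4819 − 12P, so P = 109.00.

Short run: P = 95.36, Y = 3674.64. Long run: P = 109.00.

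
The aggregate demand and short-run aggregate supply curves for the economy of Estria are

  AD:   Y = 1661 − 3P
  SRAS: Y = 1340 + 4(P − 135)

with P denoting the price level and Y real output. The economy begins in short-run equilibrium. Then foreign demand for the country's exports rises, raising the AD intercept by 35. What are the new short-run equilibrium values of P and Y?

This is a positive demand shock: AD shifts right.
New AD: Y = 1696 − 3P.
SRAS can be written Y = 800 + 4P.
Set AD = SRAS: 1696 − 3P = 800 + 4P, so 896 = 7P and P = 128.
Y = 1696 − 3·128 = 1312.

P = 128, Y = 1312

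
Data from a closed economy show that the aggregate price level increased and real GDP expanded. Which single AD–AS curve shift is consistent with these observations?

P rose and Y rose. An AD shift moves P and Y in the same direction; an SRAS shift moves them in opposite directions.
Here P and Y moved in the same direction, so the AD curve shifted.
Since Y rose, AD shifted right.

AD shifted right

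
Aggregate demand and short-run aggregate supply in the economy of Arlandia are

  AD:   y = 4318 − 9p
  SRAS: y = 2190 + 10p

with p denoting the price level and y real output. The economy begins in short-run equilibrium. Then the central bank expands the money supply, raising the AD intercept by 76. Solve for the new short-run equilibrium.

p = 116, y = 3350

This is a positive demand shock: AD shifts right.
New AD: y = 4394 − 9p.
Set AD = SRAS: 4394 − 9p = 2190 + 10p, so 2204 = 19p and p = 116.
y = 4394 − 9·116 = 3350.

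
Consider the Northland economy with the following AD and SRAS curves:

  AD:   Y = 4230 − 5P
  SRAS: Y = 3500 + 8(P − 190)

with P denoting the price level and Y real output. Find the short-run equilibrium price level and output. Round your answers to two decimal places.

Write SRAS as Y = 3500 + 8P − 1520 = 1980 + 8P.
Set AD = SRAS: 4230 − 5P = 1980 + 8P, so 2250 = 13P and P = 173.08.
Substituting into AD, Y = 4230 − 5P = 3364.62.

P = 173.08, Y = 3364.62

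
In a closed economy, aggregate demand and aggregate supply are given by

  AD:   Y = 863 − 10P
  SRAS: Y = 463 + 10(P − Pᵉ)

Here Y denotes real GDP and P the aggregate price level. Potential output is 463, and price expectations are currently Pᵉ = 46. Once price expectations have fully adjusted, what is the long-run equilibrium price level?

Long-run P = 40

Short run: with Pᵉ = 46, SRAS is Y = 3 + 10P. Setting AD = SRAS gives 860 = 20P, so P = 43 and Y = 863 − 10·43 = 433.
Output 433 is below potential 463, so over time expected prices fall and SRAS shifts right until Y returns to 463.
Long run: Y = 463 on the AD curve gives 463 = 863 − 10P, so P = 40.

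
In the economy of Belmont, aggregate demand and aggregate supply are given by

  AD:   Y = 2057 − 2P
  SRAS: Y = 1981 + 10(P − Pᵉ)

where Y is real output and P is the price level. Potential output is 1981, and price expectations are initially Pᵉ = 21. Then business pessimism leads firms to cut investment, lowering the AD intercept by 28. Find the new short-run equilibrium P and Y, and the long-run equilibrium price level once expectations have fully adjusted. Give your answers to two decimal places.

Short run: P = 21.50, Y = 1986.00. Long run: P = 24.00.

AD shifts left: new AD is Y = 2029 − 2P. With Pᵉ = 21, SRAS is Y = 1771 + 10P.
Short run: 2029 − 2P = 1771 + 10P gives 258 = 12P, so P = 21.50 and Y = 2029 − 2P = 1986.00.
Y = 1986.00 is above potential 1981; expectations adjust and SRAS shifts left until Y = 1981.
Long run: on the new AD curve, 1981 = 2029 − 2P gives P = 24.00.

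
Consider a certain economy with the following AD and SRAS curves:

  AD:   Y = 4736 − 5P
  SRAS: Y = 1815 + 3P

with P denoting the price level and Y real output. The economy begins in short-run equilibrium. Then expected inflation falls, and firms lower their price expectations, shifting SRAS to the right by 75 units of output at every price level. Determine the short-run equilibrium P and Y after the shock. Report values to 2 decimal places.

P = 355.75, Y = 2957.25

This is a positive supply shock: SRAS shifts right.
New SRAS: Y = 1890 + 3P.
Set AD = SRAS: 4736 − 5P = 1890 + 3P, so 2846 = 8P and P = 355.75.
Substituting into AD, Y = 2957.25.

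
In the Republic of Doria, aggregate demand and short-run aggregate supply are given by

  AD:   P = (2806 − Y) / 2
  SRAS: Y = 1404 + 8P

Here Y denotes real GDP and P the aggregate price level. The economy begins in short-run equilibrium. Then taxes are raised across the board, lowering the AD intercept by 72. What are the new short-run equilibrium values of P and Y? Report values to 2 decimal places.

This is a negative demand shock: AD shifts left.
New AD: Y = 2734 − 2P.
Set AD = SRAS: 2734 − 2P = 1404 + 8P, so 1330 = 10P and P = 133.00.
Substituting into AD, Y = 2468.00.

P = 133.00, Y = 2468.00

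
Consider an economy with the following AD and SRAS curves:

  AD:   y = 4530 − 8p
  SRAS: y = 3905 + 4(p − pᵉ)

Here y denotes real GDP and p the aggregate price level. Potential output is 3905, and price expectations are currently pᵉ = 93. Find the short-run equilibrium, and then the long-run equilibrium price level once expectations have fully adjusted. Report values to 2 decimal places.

Short run: with pᵉ = 93, SRAS is y = 3533 + 4p. Setting AD = SRAS gives 997 = 12p, so p = 83.08 and y = 4530 − 8p = 3865.33.
Output 3865.33 is below potential 3905, so over time expected prices fall and SRAS shifts right until y returns to 3905.
Long run: y = 3905 on the AD curve gives 3905 = 4530 − 8p, so p = 78.13.

Short run: p = 83.08, y = 3865.33. Long run: p = 78.13.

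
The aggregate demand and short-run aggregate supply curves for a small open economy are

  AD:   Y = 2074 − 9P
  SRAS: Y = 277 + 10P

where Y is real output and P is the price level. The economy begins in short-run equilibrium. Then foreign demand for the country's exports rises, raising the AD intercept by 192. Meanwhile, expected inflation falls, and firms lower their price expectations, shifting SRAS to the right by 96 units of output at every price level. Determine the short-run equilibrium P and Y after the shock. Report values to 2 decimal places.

P = 99.63, Y = 1369.32

After both shocks: AD is Y = 2266 − 9P and SRAS is Y = 373 + 10P.
Setting them equal: 1893 = 19P, so P = 99.63.
Substituting into AD, Y = 1369.32.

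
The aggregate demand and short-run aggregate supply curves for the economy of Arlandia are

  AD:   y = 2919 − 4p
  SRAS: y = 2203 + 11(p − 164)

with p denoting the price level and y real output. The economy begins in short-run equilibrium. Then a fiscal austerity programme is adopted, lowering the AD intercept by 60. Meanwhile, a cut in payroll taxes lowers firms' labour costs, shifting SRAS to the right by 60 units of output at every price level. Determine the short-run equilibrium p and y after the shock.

After both shocks: AD is y = 2859 − 4p and SRAS is y = 459 + 11p.
Setting them equal: 2400 = 15p, so p = 160.
y = 2859 − 4·160 = 2219.

p = 160, y = 2219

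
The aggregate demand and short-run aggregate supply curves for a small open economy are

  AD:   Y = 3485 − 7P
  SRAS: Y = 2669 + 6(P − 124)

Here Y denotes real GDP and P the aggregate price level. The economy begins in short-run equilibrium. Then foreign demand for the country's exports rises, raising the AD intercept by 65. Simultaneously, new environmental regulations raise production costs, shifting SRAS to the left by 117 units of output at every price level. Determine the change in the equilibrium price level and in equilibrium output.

ΔP = +14, ΔY = -33

After both shocks: AD is Y = 3550 − 7P and SRAS is Y = 1808 + 6P.
Setting them equal: 1742 = 13P, so P = 134.
Y = 3550 − 7·134 = 2612.
Initially P = 120, Y = 2645, so ΔP = +14 and ΔY = -33.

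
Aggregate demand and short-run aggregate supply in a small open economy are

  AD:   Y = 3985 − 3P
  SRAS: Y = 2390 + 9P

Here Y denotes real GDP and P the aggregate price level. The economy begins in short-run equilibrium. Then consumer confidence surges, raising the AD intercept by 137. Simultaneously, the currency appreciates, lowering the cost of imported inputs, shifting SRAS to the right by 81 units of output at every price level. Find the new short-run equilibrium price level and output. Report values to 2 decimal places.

After both shocks: AD is Y = 4122 − 3P and SRAS is Y = 2471 + 9P.
Setting them equal: 1651 = 12P, so P = 137.58.
Substituting into AD, Y = 3709.25.

P = 137.58, Y = 3709.25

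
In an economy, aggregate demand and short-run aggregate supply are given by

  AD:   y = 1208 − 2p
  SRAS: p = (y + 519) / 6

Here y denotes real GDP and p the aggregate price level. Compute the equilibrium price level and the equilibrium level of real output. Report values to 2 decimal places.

Rearrange SRAS to y = 6p − 519.
Set AD = SRAS: 1208 − 2p = 6p − 519, so 1727 = 8p and p = 215.88.
Substituting into AD, y = 1208 − 2p = 776.25.

p = 215.88, y = 776.25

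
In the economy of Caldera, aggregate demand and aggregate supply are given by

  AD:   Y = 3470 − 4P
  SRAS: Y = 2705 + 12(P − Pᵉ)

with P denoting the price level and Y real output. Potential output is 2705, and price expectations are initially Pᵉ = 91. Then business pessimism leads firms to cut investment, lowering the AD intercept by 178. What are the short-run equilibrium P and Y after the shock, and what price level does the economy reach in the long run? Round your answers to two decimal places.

Short run: P = 104.94, Y = 2872.25. Long run: P = 146.75.

AD shifts left: new AD is Y = 3292 − 4P. With Pᵉ = 91, SRAS is Y = 1613 + 12P.
Short run: 3292 − 4P = 1613 + 12P gives 1679 = 16P, so P = 104.94 and Y = 3292 − 4P = 2872.25.
Y = 2872.25 is above potential 2705; expectations adjust and SRAS shifts left until Y = 2705.
Long run: on the new AD curve, 2705 = 3292 − 4P gives P = 146.75.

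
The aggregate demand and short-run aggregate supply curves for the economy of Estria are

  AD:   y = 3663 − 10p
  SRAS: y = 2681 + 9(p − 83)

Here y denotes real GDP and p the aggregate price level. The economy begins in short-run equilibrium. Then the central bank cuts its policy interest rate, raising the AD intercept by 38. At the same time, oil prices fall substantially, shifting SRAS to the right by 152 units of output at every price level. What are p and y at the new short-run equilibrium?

After both shocks: AD is y = 3701 − 10p and SRAS is y = 2086 + 9p.
Setting them equal: 1615 = 19p, so p = 85.
y = 3701 − 10·85 = 2851.

p = 85, y = 2851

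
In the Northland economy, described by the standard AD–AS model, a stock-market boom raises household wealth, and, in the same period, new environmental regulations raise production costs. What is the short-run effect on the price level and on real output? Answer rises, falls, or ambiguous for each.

Price level: rises; output: ambiguous

The first event is a positive demand shock: AD shifts right, which by itself pushes P up and Y up.
The second is an adverse supply shock: SRAS shifts left, which by itself pushes P up and Y down.
Both shocks push P up, so P rises. The two shocks push Y in opposite directions, so the effect on Y is ambiguous.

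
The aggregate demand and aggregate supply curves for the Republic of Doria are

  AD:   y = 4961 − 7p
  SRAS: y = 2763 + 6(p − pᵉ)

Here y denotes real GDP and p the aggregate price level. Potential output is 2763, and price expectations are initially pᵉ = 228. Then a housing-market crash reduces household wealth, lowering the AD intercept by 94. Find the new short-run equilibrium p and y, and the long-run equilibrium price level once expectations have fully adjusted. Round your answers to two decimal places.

Short run: p = 267.08, y = 2997.46. Long run: p = 300.57.

AD shifts left: new AD is y = 4867 − 7p. With pᵉ = 228, SRAS is y = 1395 + 6p.
Short run: 4867 − 7p = 1395 + 6p gives 3472 = 13p, so p = 267.08 and y = 4867 − 7p = 2997.46.
y = 2997.46 is above potential 2763; expectations adjust and SRAS shifts left until y = 2763.
Long run: on the new AD curve, 2763 = 4867 − 7p gives p = 300.57.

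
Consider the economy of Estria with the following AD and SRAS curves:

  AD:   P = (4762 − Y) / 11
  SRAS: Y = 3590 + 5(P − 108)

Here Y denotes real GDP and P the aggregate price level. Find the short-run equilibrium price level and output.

P = 107, Y = 3585

Write SRAS as Y = 3590 + 5P − 540 = 3050 + 5P.
Rearrange AD to Y = 4762 − 11P.
Set AD = SRAS: 4762 − 11P = 3050 + 5P, so 1712 = 16P and P = 107.
Then Y = 4762 − 11·107 = 3585.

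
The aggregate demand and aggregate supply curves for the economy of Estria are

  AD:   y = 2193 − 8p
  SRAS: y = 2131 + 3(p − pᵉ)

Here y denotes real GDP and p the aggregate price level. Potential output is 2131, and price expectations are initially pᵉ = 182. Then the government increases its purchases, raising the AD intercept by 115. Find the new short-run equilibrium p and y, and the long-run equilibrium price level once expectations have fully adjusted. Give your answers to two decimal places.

Short run: p = 65.73, y = 1782.18. Long run: p = 22.13.

AD shifts right: new AD is y = 2308 − 8p. With pᵉ = 182, SRAS is y = 1585 + 3p.
Short run: 2308 − 8p = 1585 + 3p gives 723 = 11p, so p = 65.73 and y = 2308 − 8p = 1782.18.
y = 1782.18 is below potential 2131; expectations adjust and SRAS shifts right until y = 2131.
Long run: on the new AD curve, 2131 = 2308 − 8p gives p = 22.13.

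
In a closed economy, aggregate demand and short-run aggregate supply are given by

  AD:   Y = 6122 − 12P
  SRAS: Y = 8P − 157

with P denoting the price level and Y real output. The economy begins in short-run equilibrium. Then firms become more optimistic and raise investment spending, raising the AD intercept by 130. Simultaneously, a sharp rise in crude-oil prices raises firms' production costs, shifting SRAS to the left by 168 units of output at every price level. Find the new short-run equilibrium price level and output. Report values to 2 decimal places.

After both shocks: AD is Y = 6252 − 12P and SRAS is Y = 8P − 325.
Setting them equal: 6577 = 20P, so P = 328.85.
Substituting into AD, Y = 2305.80.

P = 328.85, Y = 2305.80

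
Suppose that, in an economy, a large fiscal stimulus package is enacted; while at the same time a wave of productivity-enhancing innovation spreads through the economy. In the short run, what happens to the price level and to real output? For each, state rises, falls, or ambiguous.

Price level: ambiguous; output: rises

The first event is a positive demand shock: AD shifts right, which by itself pushes P up and Y up.
The second is a favourable supply shock: SRAS shifts right, which by itself pushes P down and Y up.
The two shocks push P in opposite directions, so the effect on P is ambiguous. Both shocks push Y up, so Y rises.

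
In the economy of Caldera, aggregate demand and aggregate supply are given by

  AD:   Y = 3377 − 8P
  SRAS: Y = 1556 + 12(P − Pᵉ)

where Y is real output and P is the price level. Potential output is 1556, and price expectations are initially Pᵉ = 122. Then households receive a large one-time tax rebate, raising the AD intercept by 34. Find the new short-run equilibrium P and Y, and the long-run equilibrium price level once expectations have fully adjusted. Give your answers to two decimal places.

Short run: P = 165.95, Y = 2083.40. Long run: P = 231.88.

AD shifts right: new AD is Y = 3411 − 8P. With Pᵉ = 122, SRAS is Y = 92 + 12P.
Short run: 3411 − 8P = 92 + 12P gives 3319 = 20P, so P = 165.95 and Y = 3411 − 8P = 2083.40.
Y = 2083.40 is above potential 1556; expectations adjust and SRAS shifts left until Y = 1556.
Long run: on the new AD curve, 1556 = 3411 − 8P gives P = 231.88.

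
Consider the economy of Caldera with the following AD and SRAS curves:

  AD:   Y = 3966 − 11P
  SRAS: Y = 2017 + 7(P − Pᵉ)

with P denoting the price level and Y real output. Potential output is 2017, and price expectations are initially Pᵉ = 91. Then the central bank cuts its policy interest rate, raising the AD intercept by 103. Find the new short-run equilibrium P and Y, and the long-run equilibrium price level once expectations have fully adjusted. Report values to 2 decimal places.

AD shifts right: new AD is Y = 4069 − 11P. With Pᵉ = 91, SRAS is Y = 1380 + 7P.
Short run: 4069 − 11P = 1380 + 7P gives 2689 = 18P, so P = 149.39 and Y = 4069 − 11P = 2425.72.
Y = 2425.72 is above potential 2017; expectations adjust and SRAS shifts left until Y = 2017.
Long run: on the new AD curve, 2017 = 4069 − 11P gives P = 186.55.

Short run: P = 149.39, Y = 2425.72. Long run: P = 186.55.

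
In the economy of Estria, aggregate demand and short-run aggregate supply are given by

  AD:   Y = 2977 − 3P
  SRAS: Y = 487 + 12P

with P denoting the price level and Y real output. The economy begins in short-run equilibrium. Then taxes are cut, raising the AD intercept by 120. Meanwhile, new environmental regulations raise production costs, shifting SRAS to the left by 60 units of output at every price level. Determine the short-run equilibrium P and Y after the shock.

P = 178, Y = 2563

After both shocks: AD is Y = 3097 − 3P and SRAS is Y = 427 + 12P.
Setting them equal: 2670 = 15P, so P = 178.
Y = 3097 − 3·178 = 2563.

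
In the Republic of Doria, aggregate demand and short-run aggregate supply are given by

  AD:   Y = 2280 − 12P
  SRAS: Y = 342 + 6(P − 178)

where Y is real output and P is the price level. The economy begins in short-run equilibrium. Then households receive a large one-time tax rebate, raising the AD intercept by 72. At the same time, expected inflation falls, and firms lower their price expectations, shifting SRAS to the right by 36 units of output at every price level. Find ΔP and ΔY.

ΔP = +2, ΔY = +48

After both shocks: AD is Y = 2352 − 12P and SRAS is Y = 6P − 690.
Setting them equal: 3042 = 18P, so P = 169.
Y = 2352 − 12·169 = 324.
Initially P = 167, Y = 276, so ΔP = +2 and ΔY = +48.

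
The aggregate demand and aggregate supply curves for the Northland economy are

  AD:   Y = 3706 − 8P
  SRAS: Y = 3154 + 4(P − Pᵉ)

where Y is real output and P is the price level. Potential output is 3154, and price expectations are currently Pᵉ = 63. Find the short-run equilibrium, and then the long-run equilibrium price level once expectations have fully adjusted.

Short run: P = 67, Y = 3170. Long run: P = 69.

Short run: with Pᵉ = 63, SRAS is Y = 2902 + 4P. Setting AD = SRAS gives 804 = 12P, so P = 67 and Y = 3706 − 8·67 = 3170.
Output 3170 is above potential 3154, so over time expected prices rise and SRAS shifts left until Y returns to 3154.
Long run: Y = 3154 on the AD curve gives 3154 = 3706 − 8P, so P = 69.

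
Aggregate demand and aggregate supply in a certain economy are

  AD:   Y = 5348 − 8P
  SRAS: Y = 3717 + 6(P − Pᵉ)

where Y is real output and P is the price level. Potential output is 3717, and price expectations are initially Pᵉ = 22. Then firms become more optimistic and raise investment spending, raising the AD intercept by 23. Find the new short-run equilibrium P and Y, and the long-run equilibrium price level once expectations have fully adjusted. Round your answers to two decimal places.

AD shifts right: new AD is Y = 5371 − 8P. With Pᵉ = 22, SRAS is Y = 3585 + 6P.
Short run: 5371 − 8P = 3585 + 6P gives 1786 = 14P, so P = 127.57 and Y = 5371 − 8P = 4350.43.
Y = 4350.43 is above potential 3717; expectations adjust and SRAS shifts left until Y = 3717.
Long run: on the new AD curve, 3717 = 5371 − 8P gives P = 206.75.

Short run: P = 127.57, Y = 4350.43. Long run: P = 206.75.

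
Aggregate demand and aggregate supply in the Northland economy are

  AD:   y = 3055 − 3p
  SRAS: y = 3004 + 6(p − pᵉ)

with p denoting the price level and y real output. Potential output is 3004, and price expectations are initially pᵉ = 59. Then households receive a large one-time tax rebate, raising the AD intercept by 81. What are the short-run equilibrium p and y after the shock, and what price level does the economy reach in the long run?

Short run: p = 54, y = 2974. Long run: p = 44.

AD shifts right: new AD is y = 3136 − 3p. With pᵉ = 59, SRAS is y = 2650 + 6p.
Short run: 3136 − 3p = 2650 + 6p gives 486 = 9p, so p = 54 and y = 3136 − 3·54 = 2974.
y = 2974 is below potential 3004; expectations adjust and SRAS shifts right until y = 3004.
Long run: on the new AD curve, 3004 = 3136 − 3p gives p = 44.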